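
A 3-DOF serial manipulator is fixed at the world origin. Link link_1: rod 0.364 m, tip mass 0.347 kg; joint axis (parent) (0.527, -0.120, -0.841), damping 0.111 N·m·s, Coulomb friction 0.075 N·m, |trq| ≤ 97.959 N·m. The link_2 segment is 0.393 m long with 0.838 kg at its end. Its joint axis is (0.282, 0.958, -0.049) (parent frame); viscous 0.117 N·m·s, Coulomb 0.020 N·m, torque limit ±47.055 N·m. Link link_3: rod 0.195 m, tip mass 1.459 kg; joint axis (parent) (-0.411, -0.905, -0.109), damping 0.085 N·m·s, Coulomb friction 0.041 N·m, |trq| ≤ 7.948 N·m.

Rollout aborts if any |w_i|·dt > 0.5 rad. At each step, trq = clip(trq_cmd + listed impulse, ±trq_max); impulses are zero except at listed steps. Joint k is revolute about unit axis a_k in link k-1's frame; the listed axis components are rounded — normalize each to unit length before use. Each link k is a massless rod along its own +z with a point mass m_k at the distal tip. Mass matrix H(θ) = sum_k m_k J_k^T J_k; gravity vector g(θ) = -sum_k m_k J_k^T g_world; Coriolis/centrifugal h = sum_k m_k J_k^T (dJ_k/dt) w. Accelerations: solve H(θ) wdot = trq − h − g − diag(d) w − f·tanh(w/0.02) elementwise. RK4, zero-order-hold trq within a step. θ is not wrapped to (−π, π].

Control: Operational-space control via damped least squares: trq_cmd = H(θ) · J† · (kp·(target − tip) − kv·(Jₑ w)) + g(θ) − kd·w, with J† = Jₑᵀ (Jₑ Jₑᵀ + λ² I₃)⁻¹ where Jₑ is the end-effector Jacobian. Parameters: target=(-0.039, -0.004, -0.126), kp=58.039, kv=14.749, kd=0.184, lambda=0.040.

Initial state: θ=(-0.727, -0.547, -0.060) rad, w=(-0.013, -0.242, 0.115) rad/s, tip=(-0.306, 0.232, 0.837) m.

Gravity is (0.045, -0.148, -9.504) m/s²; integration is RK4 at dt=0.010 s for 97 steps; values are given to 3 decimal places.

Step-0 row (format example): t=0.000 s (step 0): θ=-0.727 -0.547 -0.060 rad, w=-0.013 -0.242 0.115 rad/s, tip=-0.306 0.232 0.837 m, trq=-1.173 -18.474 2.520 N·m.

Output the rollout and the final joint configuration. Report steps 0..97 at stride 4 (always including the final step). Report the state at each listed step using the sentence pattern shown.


t=0.040 s (step 4): θ=-0.755 -0.629 -0.224 rad, w=-1.540 -4.066 -8.937 rad/s, tip=-0.319 0.225 0.827 m, trq=-1.444 -24.659 1.558 N·m.
t=0.080 s (step 8): θ=-0.848 -0.863 -0.737 rad, w=-2.740 -6.772 -14.161 rad/s, tip=-0.336 0.207 0.781 m, trq=2.166 -3.098 -2.003 N·m.
t=0.120 s (step 12): θ=-0.952 -1.130 -1.262 rad, w=-2.271 -6.454 -12.021 rad/s, tip=-0.344 0.177 0.698 m, trq=1.931 7.368 -2.373 N·m.
t=0.160 s (step 16): θ=-1.018 -1.377 -1.702 rad, w=-0.958 -5.916 -10.019 rad/s, tip=-0.337 0.140 0.604 m, trq=1.070 9.673 -0.905 N·m.
t=0.200 s (step 20): θ=-1.037 -1.604 -2.066 rad, w=-0.113 -5.498 -8.197 rad/s, tip=-0.318 0.105 0.511 m, trq=0.442 9.734 0.578 N·m.
t=0.240 s (step 24): θ=-1.036 -1.819 -2.358 rad, w=0.069 -5.258 -6.471 rad/s, tip=-0.292 0.076 0.425 m, trq=0.110 8.920 1.590 N·m.
t=0.280 s (step 28): θ=-1.029 -2.028 -2.583 rad, w=0.340 -5.262 -4.723 rad/s, tip=-0.261 0.055 0.349 m, trq=0.399 7.331 2.094 N·m.
t=0.320 s (step 32): θ=-1.003 -2.245 -2.733 rad, w=1.014 -5.620 -2.758 rad/s, tip=-0.227 0.042 0.284 m, trq=0.551 5.083 2.183 N·m.
t=0.360 s (step 36): θ=-0.944 -2.483 -2.799 rad, w=2.043 -6.303 -0.478 rad/s, tip=-0.191 0.035 0.231 m, trq=0.297 3.312 1.968 N·m.
t=0.400 s (step 40): θ=-0.833 -2.747 -2.772 rad, w=3.579 -6.797 1.787 rad/s, tip=-0.155 0.032 0.188 m, trq=-0.105 3.916 1.478 N·m.
t=0.440 s (step 44): θ=-0.659 -3.012 -2.667 rad, w=4.859 -6.271 3.243 rad/s, tip=-0.122 0.026 0.150 m, trq=-0.338 6.216 0.522 N·m.
t=0.480 s (step 48): θ=-0.488 -3.235 -2.530 rad, w=3.265 -4.766 3.504 rad/s, tip=-0.092 0.017 0.115 m, trq=0.124 6.982 -0.706 N·m.
t=0.520 s (step 52): θ=-0.393 -3.393 -2.392 rad, w=1.737 -3.192 3.370 rad/s, tip=-0.067 0.006 0.085 m, trq=0.589 6.095 -1.765 N·m.
t=0.560 s (step 56): θ=-0.332 -3.495 -2.263 rad, w=1.421 -1.954 3.042 rad/s, tip=-0.048 -0.005 0.058 m, trq=0.759 4.633 -2.409 N·m.
t=0.600 s (step 60): θ=-0.273 -3.555 -2.149 rad, w=1.582 -1.103 2.638 rad/s, tip=-0.036 -0.014 0.036 m, trq=0.763 3.132 -2.700 N·m.
t=0.640 s (step 64): θ=-0.204 -3.587 -2.052 rad, w=1.902 -0.570 2.261 rad/s, tip=-0.028 -0.021 0.016 m, trq=0.633 1.858 -2.792 N·m.
t=0.680 s (step 68): θ=-0.121 -3.603 -1.968 rad, w=2.204 -0.255 1.949 rad/s, tip=-0.024 -0.026 -0.001 m, trq=0.365 0.891 -2.798 N·m.
t=0.720 s (step 72): θ=-0.030 -3.609 -1.895 rad, w=2.349 -0.071 1.703 rad/s, tip=-0.024 -0.028 -0.016 m, trq=0.009 0.210 -2.776 N·m.
t=0.760 s (step 76): θ=0.063 -3.610 -1.831 rad, w=2.276 0.041 1.511 rad/s, tip=-0.024 -0.029 -0.029 m, trq=-0.342 -0.236 -2.744 N·m.
t=0.800 s (step 80): θ=0.150 -3.607 -1.773 rad, w=2.014 0.116 1.354 rad/s, tip=-0.025 -0.028 -0.042 m, trq=-0.609 -0.510 -2.707 N·m.
t=0.840 s (step 84): θ=0.223 -3.601 -1.722 rad, w=1.645 0.170 1.220 rad/s, tip=-0.027 -0.026 -0.052 m, trq=-0.765 -0.672 -2.666 N·m.
t=0.880 s (step 88): θ=0.281 -3.593 -1.676 rad, w=1.257 0.206 1.099 rad/s, tip=-0.028 -0.023 -0.062 m, trq=-0.826 -0.750 -2.621 N·m.
t=0.920 s (step 92): θ=0.324 -3.585 -1.634 rad, w=0.912 0.224 0.985 rad/s, tip=-0.030 -0.020 -0.070 m, trq=-0.824 -0.767 -2.575 N·m.
t=0.960 s (step 96): θ=0.355 -3.575 -1.597 rad, w=0.637 0.226 0.878 rad/s, tip=-0.031 -0.018 -0.076 m, trq=-0.792 -0.742 -2.533 N·m.
t=0.970 s (step 97): θ=0.361 -3.573 -1.588 rad, w=0.580 0.225 0.853 rad/s, tip=-0.032 -0.018 -0.078 m.
final θ (rad): 0.361 -3.573 -1.588


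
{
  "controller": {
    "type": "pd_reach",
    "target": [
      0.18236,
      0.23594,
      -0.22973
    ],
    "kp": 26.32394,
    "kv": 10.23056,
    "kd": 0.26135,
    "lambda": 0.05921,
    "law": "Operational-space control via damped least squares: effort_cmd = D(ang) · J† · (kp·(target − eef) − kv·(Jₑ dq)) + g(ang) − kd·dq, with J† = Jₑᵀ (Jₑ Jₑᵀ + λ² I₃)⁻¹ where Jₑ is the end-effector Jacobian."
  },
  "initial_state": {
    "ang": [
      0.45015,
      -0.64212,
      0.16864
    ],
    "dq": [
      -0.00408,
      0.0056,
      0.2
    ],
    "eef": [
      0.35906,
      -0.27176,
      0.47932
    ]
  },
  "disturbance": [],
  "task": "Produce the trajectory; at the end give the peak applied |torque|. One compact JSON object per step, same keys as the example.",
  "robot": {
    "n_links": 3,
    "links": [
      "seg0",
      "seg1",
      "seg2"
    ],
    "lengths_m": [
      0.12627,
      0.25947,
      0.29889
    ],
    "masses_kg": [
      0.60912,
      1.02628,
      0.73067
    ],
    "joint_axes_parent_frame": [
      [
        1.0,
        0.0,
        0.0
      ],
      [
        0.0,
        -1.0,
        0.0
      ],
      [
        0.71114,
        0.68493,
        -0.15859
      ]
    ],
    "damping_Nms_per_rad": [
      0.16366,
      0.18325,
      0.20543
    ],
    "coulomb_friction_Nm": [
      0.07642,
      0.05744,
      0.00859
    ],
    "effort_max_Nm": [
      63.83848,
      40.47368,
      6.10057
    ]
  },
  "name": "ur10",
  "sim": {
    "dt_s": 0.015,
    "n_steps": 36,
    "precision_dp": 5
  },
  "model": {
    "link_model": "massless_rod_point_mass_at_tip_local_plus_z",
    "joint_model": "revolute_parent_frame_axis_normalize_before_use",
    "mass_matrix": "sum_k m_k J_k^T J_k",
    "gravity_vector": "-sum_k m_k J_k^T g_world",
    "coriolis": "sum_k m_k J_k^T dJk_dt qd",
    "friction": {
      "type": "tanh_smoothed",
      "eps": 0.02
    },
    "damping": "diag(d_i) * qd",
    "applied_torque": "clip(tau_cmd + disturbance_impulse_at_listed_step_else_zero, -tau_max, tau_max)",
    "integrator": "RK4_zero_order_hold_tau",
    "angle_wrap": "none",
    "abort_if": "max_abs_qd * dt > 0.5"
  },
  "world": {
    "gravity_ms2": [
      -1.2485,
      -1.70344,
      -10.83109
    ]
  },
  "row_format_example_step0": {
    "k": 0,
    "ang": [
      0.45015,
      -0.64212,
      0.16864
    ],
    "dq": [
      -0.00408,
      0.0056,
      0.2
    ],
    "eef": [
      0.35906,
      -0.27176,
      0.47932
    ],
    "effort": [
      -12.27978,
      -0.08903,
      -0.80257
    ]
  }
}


{"k":1,"ang":[0.44514,-0.64057,0.18221],"dq":[-0.6527,0.1874,1.56546],"eef":[0.36012,-0.27131,0.47799],"effort":[-11.91619,0.75916,-1.29854]}
{"k":2,"ang":[0.43146,-0.63705,0.21251],"dq":[-1.16645,0.27364,2.44824],"eef":[0.36233,-0.26914,0.47565],"effort":[-11.68656,1.50636,-1.56393]}
{"k":3,"ang":[0.41053,-0.6325,0.25429],"dq":[-1.622,0.32568,3.10431],"eef":[0.3652,-0.2652,0.4727],"effort":[-11.40534,2.08108,-1.70096]}
{"k":4,"ang":[0.38303,-0.62733,0.30482],"dq":[-2.04261,0.35741,3.6198],"eef":[0.36835,-0.25949,0.46932],"effort":[-10.94439,2.45179,-1.75122]}
{"k":5,"ang":[0.34952,-0.62189,0.36211],"dq":[-2.42662,0.36333,4.0082],"eef":[0.37144,-0.25208,0.46559],"effort":[-10.25164,2.62898,-1.73418]}
{"k":6,"ang":[0.3106,-0.61662,0.4242],"dq":[-2.76462,0.33502,4.2639],"eef":[0.37426,-0.24305,0.46153],"effort":[-9.35543,2.65849,-1.66547]}
{"k":7,"ang":[0.26702,-0.61208,0.48911],"dq":[-3.05017,0.26949,4.38984],"eef":[0.37668,-0.23254,0.45715],"effort":[-8.33641,2.6009,-1.5626]}
{"k":8,"ang":[0.21955,-0.60877,0.55505],"dq":[-3.28387,0.17052,4.4041],"eef":[0.37864,-0.22072,0.45243],"effort":[-7.28441,2.50941,-1.44351]}
{"k":9,"ang":[0.16892,-0.60715,0.62054],"dq":[-3.47232,0.04596,4.33379],"eef":[0.38017,-0.20781,0.44733],"effort":[-6.26807,2.41879,-1.32311]}
{"k":10,"ang":[0.11574,-0.60748,0.68459],"dq":[-3.62685,-0.08825,4.2167],"eef":[0.3813,-0.19404,0.44182],"effort":[-5.32752,2.33105,-1.21376]}
{"k":11,"ang":[0.06043,-0.60989,0.74663],"dq":[-3.75414,-0.23199,4.06305],"eef":[0.38204,-0.17965,0.43587],"effort":[-4.47571,2.26319,-1.11697]}
{"k":12,"ang":[0.00337,-0.6145,0.80619],"dq":[-3.8624,-0.38174,3.88711],"eef":[0.38246,-0.16483,0.42947],"effort":[-3.71255,2.21776,-1.03368]}
{"k":13,"ang":[-0.05524,-0.62137,0.86304],"dq":[-3.95904,-0.53313,3.70112],"eef":[0.38259,-0.14976,0.4226],"effort":[-3.03043,2.1889,-0.96316]}
{"k":14,"ang":[-0.11525,-0.6305,0.91708],"dq":[-4.0498,-0.68326,3.51239],"eef":[0.38246,-0.13459,0.41526],"effort":[-2.41857,2.16965,-0.90312]}
{"k":15,"ang":[-0.1766,-0.64186,0.9683],"dq":[-4.13909,-0.83016,3.32504],"eef":[0.3821,-0.11947,0.40747],"effort":[-1.86582,2.15309,-0.85061]}
{"k":16,"ang":[-0.23932,-0.65538,1.01675],"dq":[-4.23029,-0.97246,3.14126],"eef":[0.38151,-0.10448,0.39926],"effort":[-1.36199,2.13269,-0.80265]}
{"k":17,"ang":[-0.30343,-0.671,1.06248],"dq":[-4.32599,-1.10912,2.96213],"eef":[0.38069,-0.08971,0.39066],"effort":[-0.89839,2.10242,-0.75648]}
{"k":18,"ang":[-0.36904,-0.68862,1.10556],"dq":[-4.4282,-1.23927,2.78811],"eef":[0.37965,-0.07523,0.38173],"effort":[-0.46784,2.05672,-0.70982]}
{"k":19,"ang":[-0.43623,-0.70814,1.14608],"dq":[-4.53843,-1.36215,2.61941],"eef":[0.37838,-0.06108,0.37252],"effort":[-0.06456,1.99043,-0.66081]}
{"k":20,"ang":[-0.50515,-0.72945,1.18412],"dq":[-4.65779,-1.47708,2.45612],"eef":[0.37687,-0.04727,0.3631],"effort":[0.31599,1.89872,-0.60811]}
{"k":21,"ang":[-0.57593,-0.75242,1.21974],"dq":[-4.78701,-1.5834,2.29829],"eef":[0.37513,-0.03381,0.35352],"effort":[0.67737,1.7771,-0.55089]}
{"k":22,"ang":[-0.64874,-0.77691,1.25305],"dq":[-4.92645,-1.68051,2.14602],"eef":[0.37315,-0.0207,0.34384],"effort":[1.02231,1.6214,-0.48873]}
{"k":23,"ang":[-0.72371,-0.8028,1.28412],"dq":[-5.0761,-1.76788,1.99943],"eef":[0.37093,-0.00791,0.33411],"effort":[1.35288,1.42785,-0.42169]}
{"k":24,"ang":[-0.801,-0.82992,1.31303],"dq":[-5.23549,-1.84504,1.85864],"eef":[0.36847,0.0046,0.32438],"effort":[1.67061,1.19325,-0.35022]}
{"k":25,"ang":[-0.88076,-0.85813,1.33988],"dq":[-5.4037,-1.91161,1.72379],"eef":[0.36577,0.01687,0.31468],"effort":[1.97662,0.9151,-0.27514]}
{"k":26,"ang":[-0.96309,-0.88726,1.36475],"dq":[-5.57922,-1.96729,1.595],"eef":[0.36285,0.02897,0.30503],"effort":[2.27172,0.5919,-0.19763]}
{"k":27,"ang":[-1.04811,-0.91715,1.38774],"dq":[-5.75993,-2.01189,1.47237],"eef":[0.3597,0.04094,0.29544],"effort":[2.55643,0.22347,-0.11917]}
{"k":28,"ang":[-1.13586,-0.94764,1.40893],"dq":[-5.94297,-2.04533,1.35592],"eef":[0.35635,0.05284,0.28589],"effort":[2.83107,-0.18875,-0.04154]}
{"k":29,"ang":[-1.22635,-0.97854,1.42842],"dq":[-6.12467,-2.06757,1.24566],"eef":[0.3528,0.06474,0.27636],"effort":[3.09576,-0.64122,0.03331]}
{"k":30,"ang":[-1.31953,-1.00971,1.4463],"dq":[-6.30053,-2.07865,1.14153],"eef":[0.34907,0.07667,0.26678],"effort":[3.35045,-1.12799,0.10325]}
{"k":31,"ang":[-1.41528,-1.04096,1.46266],"dq":[-6.46509,-2.07855,1.04344],"eef":[0.34518,0.08867,0.25711],"effort":[3.59484,-1.64035,0.16613]}
{"k":32,"ang":[-1.51338,-1.07213,1.47759],"dq":[-6.61198,-2.0672,0.95133],"eef":[0.34115,0.10074,0.24726],"effort":[3.82829,-2.16675,0.2198]}
{"k":33,"ang":[-1.6135,-1.10305,1.49118],"dq":[-6.73394,-2.04426,0.86524],"eef":[0.33701,0.11287,0.23716],"effort":[4.04966,-2.69285,0.2623]}
{"k":34,"ang":[-1.71522,-1.13353,1.50353],"dq":[-6.82298,-2.00912,0.78537],"eef":[0.33279,0.125,0.22673],"effort":[4.25703,-3.20207,0.29196]}
{"k":35,"ang":[-1.81797,-1.16339,1.51472],"dq":[-6.87061,-1.96073,0.71218],"eef":[0.32851,0.13706,0.21589],"effort":[4.44738,-3.67667,0.30756]}
{"k":36,"ang":[-1.92108,-1.19241,1.52488],"dq":[-6.86833,-1.89762,0.6465],"eef":[0.3242,0.14895,0.20461]}
{"summary": "max |effort| (N\u00b7m): 12.27978"}


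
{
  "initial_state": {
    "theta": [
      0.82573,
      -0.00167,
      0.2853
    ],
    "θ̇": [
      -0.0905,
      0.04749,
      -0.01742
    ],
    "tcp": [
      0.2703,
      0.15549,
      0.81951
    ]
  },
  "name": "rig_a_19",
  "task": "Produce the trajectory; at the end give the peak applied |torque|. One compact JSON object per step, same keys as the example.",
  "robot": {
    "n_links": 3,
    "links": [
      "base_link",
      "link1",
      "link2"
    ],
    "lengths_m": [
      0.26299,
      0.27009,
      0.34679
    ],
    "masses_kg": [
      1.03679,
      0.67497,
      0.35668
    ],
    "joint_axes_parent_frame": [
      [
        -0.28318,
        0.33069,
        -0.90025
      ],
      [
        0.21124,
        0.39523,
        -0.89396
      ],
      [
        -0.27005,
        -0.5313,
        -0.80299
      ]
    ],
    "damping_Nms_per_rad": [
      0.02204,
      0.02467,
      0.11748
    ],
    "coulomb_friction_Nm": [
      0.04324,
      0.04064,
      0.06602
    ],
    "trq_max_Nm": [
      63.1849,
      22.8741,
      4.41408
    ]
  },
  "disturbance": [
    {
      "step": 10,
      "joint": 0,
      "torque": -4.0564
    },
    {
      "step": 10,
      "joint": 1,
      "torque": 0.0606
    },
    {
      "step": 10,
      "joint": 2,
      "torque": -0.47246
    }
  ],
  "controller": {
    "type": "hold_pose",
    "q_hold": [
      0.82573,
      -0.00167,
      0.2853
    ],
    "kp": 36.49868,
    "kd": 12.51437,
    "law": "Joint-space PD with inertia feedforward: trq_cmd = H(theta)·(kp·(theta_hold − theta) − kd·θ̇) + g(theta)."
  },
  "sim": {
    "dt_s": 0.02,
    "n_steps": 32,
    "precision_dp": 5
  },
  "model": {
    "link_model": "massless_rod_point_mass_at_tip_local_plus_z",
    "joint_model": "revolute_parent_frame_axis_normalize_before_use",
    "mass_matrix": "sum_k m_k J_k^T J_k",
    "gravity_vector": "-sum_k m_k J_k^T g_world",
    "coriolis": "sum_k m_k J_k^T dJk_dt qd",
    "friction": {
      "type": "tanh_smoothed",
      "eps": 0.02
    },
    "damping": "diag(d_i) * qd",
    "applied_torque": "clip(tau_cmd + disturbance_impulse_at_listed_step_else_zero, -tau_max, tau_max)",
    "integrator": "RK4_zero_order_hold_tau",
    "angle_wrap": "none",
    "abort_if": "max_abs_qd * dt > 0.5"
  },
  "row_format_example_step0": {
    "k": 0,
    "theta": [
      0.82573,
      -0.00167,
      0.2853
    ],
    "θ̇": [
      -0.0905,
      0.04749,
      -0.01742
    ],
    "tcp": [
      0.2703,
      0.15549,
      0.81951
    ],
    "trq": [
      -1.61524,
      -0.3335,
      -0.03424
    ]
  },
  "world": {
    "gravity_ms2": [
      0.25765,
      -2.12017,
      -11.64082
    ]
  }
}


{"k":1,"theta":[0.82419,-0.00064,0.2856],"\u03b8\u0307":[-0.04925,-0.02284,-0.08637],"tcp":[0.2698,0.15532,0.81971],"trq":[-1.64443,-0.33108,-0.0355]}
{"k":2,"theta":[0.82322,-0.0001,0.2857],"\u03b8\u0307":[-0.02616,-0.04141,-0.09368],"tcp":[0.26948,0.15522,0.81984],"trq":[-1.66587,-0.33215,-0.03707]}
{"k":3,"theta":[0.8226,0.00025,0.28582],"\u03b8\u0307":[-0.01247,-0.04719,-0.08972],"tcp":[0.26927,0.15516,0.81992],"trq":[-1.67979,-0.33326,-0.03838]}
{"k":4,"theta":[0.8222,0.00052,0.28605],"\u03b8\u0307":[-0.00338,-0.04985,-0.08553],"tcp":[0.26914,0.15514,0.81996],"trq":[-1.68949,-0.33416,-0.03941]}
{"k":5,"theta":[0.82195,0.00077,0.28636],"\u03b8\u0307":[0.0027,-0.05116,-0.08233],"tcp":[0.26906,0.15515,0.81998],"trq":[-1.69629,-0.33489,-0.04021]}
{"k":6,"theta":[0.82179,0.00101,0.28674],"\u03b8\u0307":[0.00675,-0.05177,-0.08009],"tcp":[0.26901,0.15516,0.81999],"trq":[-1.70103,-0.33548,-0.04086]}
{"k":7,"theta":[0.82169,0.00124,0.28715],"\u03b8\u0307":[0.00945,-0.05205,-0.07864],"tcp":[0.26899,0.15519,0.81998],"trq":[-1.70438,-0.33595,-0.0414]}
{"k":8,"theta":[0.82164,0.00148,0.2876],"\u03b8\u0307":[0.01124,-0.05216,-0.07779],"tcp":[0.26899,0.15522,0.81997],"trq":[-1.70678,-0.33633,-0.04187]}
{"k":9,"theta":[0.82162,0.00171,0.28805],"\u03b8\u0307":[0.01242,-0.05221,-0.07735],"tcp":[0.269,0.15525,0.81995],"trq":[-1.70851,-0.33664,-0.04229]}
{"k":10,"theta":[0.82161,0.00194,0.28852],"\u03b8\u0307":[0.01318,-0.05223,-0.0772],"tcp":[0.26901,0.15529,0.81993],"trq":[-5.76619,-0.2763,-0.51514]}
{"k":11,"theta":[0.81321,0.00809,0.28815],"\u03b8\u0307":[-0.82845,0.53996,-0.15191],"tcp":[0.26647,0.15378,0.8211],"trq":[-0.65478,-0.34704,0.08032]}
{"k":12,"theta":[0.7988,0.01789,0.28711],"\u03b8\u0307":[-0.60237,0.3804,-0.06201],"tcp":[0.26205,0.15125,0.82309],"trq":[-0.84091,-0.33785,0.04686]}
{"k":13,"theta":[0.7886,0.02404,0.28613],"\u03b8\u0307":[-0.40472,0.16548,-0.16036],"tcp":[0.25884,0.14957,0.82449],"trq":[-0.99578,-0.33114,0.03006]}
{"k":14,"theta":[0.78176,0.02743,0.28514],"\u03b8\u0307":[-0.268,0.10649,-0.0561],"tcp":[0.25659,0.14854,0.82542],"trq":[-1.12563,-0.32631,0.00659]}
{"k":15,"theta":[0.77741,0.02941,0.28504],"\u03b8\u0307":[-0.1516,0.00628,-0.10306],"tcp":[0.25512,0.14802,0.82599],"trq":[-1.23295,-0.32912,-0.0015]}
{"k":16,"theta":[0.77506,0.02996,0.28455],"\u03b8\u0307":[-0.06484,-0.0514,-0.11304],"tcp":[0.25427,0.14778,0.82631],"trq":[-1.32233,-0.3326,-0.00861]}
{"k":17,"theta":[0.77415,0.02989,0.28436],"\u03b8\u0307":[-0.00422,-0.07557,-0.09936],"tcp":[0.25389,0.14775,0.82643],"trq":[-1.39358,-0.33747,-0.01422]}
{"k":18,"theta":[0.77421,0.02953,0.28452],"\u03b8\u0307":[0.03476,-0.08517,-0.08237],"tcp":[0.25386,0.14787,0.82641],"trq":[-1.44497,-0.3412,-0.01861]}
{"k":19,"theta":[0.77488,0.02908,0.28505],"\u03b8\u0307":[0.05763,-0.08539,-0.06518],"tcp":[0.25404,0.14809,0.8263],"trq":[-1.48056,-0.34404,-0.02199]}
{"k":20,"theta":[0.77593,0.02862,0.28582],"\u03b8\u0307":[0.07254,-0.08481,-0.05428],"tcp":[0.25437,0.14836,0.82613],"trq":[-1.50794,-0.34617,-0.02468]}
{"k":21,"theta":[0.77724,0.02814,0.28673],"\u03b8\u0307":[0.08229,-0.08442,-0.04834],"tcp":[0.2548,0.14866,0.82592],"trq":[-1.52982,-0.34776,-0.02689]}
{"k":22,"theta":[0.77872,0.02766,0.28771],"\u03b8\u0307":[0.08845,-0.08424,-0.04573],"tcp":[0.25529,0.14898,0.82569],"trq":[-1.54775,-0.34891,-0.02878]}
{"k":23,"theta":[0.78029,0.02718,0.28872],"\u03b8\u0307":[0.09193,-0.08394,-0.04496],"tcp":[0.25582,0.1493,0.82544],"trq":[-1.56264,-0.34971,-0.03044]}
{"k":24,"theta":[0.78191,0.0267,0.28972],"\u03b8\u0307":[0.09336,-0.08334,-0.0451],"tcp":[0.25637,0.14962,0.82519],"trq":[-1.57509,-0.35025,-0.03195]}
{"k":25,"theta":[0.78355,0.02624,0.29072],"\u03b8\u0307":[0.09325,-0.08242,-0.0457],"tcp":[0.25693,0.14993,0.82493],"trq":[-1.58558,-0.35057,-0.03334]}
{"k":26,"theta":[0.78517,0.0258,0.29171],"\u03b8\u0307":[0.09199,-0.08125,-0.04657],"tcp":[0.25748,0.15024,0.82468],"trq":[-1.59445,-0.35072,-0.03463]}
{"k":27,"theta":[0.78676,0.02538,0.29267],"\u03b8\u0307":[0.08992,-0.07993,-0.04763],"tcp":[0.25803,0.15053,0.82443],"trq":[-1.60203,-0.35074,-0.03584]}
{"k":28,"theta":[0.78829,0.02499,0.29362],"\u03b8\u0307":[0.08732,-0.07858,-0.04885],"tcp":[0.25856,0.15082,0.82419],"trq":[-1.60857,-0.35067,-0.03698]}
{"k":29,"theta":[0.78977,0.02464,0.29454],"\u03b8\u0307":[0.0844,-0.07728,-0.05024],"tcp":[0.25908,0.15109,0.82395],"trq":[-1.6143,-0.35053,-0.03807]}
{"k":30,"theta":[0.79119,0.02431,0.29543],"\u03b8\u0307":[0.08134,-0.07611,-0.05179],"tcp":[0.25958,0.15134,0.82372],"trq":[-1.61939,-0.35033,-0.0391]}
{"k":31,"theta":[0.79254,0.02401,0.2963],"\u03b8\u0307":[0.07825,-0.07509,-0.05347],"tcp":[0.26005,0.15159,0.82351],"trq":[-1.62401,-0.35009,-0.04008]}
{"k":32,"theta":[0.79382,0.02373,0.29714],"\u03b8\u0307":[0.07522,-0.07424,-0.05525],"tcp":[0.2605,0.15182,0.8233]}
{"summary": "max |trq| (N\u00b7m): 5.76619"}


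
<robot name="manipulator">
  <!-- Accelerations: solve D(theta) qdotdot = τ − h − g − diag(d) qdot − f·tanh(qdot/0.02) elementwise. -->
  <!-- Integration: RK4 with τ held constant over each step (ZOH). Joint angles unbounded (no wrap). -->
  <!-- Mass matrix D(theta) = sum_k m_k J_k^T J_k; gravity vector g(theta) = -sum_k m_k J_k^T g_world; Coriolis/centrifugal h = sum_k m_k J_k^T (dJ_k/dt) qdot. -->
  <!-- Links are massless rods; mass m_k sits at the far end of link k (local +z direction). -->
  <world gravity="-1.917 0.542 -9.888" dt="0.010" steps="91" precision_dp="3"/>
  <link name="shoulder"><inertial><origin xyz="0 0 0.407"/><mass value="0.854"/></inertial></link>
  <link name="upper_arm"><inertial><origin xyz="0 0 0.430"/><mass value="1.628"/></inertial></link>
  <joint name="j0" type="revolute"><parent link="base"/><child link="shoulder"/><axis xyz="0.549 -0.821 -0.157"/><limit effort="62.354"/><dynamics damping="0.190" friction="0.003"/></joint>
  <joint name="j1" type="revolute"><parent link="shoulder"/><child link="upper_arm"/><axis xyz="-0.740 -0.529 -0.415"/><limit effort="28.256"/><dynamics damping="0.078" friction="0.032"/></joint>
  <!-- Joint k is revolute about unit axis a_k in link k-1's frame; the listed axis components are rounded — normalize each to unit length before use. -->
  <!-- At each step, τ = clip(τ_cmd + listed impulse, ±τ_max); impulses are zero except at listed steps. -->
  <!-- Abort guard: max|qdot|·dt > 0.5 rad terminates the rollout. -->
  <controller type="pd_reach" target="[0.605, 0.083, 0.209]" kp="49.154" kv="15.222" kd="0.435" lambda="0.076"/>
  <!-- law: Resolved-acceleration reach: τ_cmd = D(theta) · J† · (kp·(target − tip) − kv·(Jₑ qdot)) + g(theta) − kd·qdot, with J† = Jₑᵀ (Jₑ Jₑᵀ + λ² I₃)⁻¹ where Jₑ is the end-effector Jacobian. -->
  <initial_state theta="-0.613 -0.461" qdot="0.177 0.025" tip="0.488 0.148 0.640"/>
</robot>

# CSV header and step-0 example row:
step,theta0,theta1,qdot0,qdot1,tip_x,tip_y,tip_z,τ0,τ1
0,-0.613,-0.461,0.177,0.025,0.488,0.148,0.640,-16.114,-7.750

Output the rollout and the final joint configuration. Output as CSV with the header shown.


step,theta0,theta1,qdot0,qdot1,tip_x,tip_y,tip_z,τ0,τ1
1,-0.612,-0.462,0.008,-0.294,0.488,0.148,0.640,-12.404,-6.149
2,-0.613,-0.467,-0.134,-0.559,0.489,0.147,0.639,-9.167,-4.772
3,-0.615,-0.473,-0.255,-0.779,0.492,0.146,0.637,-6.343,-3.585
4,-0.618,-0.482,-0.355,-0.961,0.495,0.145,0.634,-3.878,-2.556
5,-0.622,-0.492,-0.439,-1.111,0.499,0.143,0.630,-1.724,-1.661
6,-0.626,-0.504,-0.508,-1.232,0.503,0.142,0.625,0.157,-0.880
7,-0.632,-0.517,-0.565,-1.331,0.508,0.141,0.620,1.802,-0.196
8,-0.638,-0.531,-0.611,-1.409,0.514,0.140,0.614,3.241,0.405
9,-0.644,-0.545,-0.647,-1.471,0.519,0.138,0.608,4.500,0.936
10,-0.651,-0.560,-0.675,-1.518,0.525,0.137,0.601,5.602,1.406
11,-0.657,-0.575,-0.696,-1.552,0.531,0.136,0.595,6.568,1.824
12,-0.664,-0.591,-0.712,-1.576,0.537,0.134,0.587,7.413,2.196
13,-0.672,-0.607,-0.722,-1.592,0.543,0.133,0.580,8.154,2.529
14,-0.679,-0.623,-0.728,-1.599,0.549,0.132,0.573,8.803,2.828
15,-0.686,-0.639,-0.730,-1.600,0.554,0.130,0.565,9.371,3.096
16,-0.693,-0.655,-0.729,-1.596,0.560,0.129,0.557,9.869,3.338
17,-0.701,-0.671,-0.726,-1.587,0.566,0.128,0.549,10.305,3.557
18,-0.708,-0.686,-0.720,-1.574,0.571,0.126,0.541,10.686,3.755
19,-0.715,-0.702,-0.712,-1.558,0.576,0.125,0.533,11.020,3.934
20,-0.722,-0.718,-0.703,-1.539,0.581,0.124,0.526,11.311,4.097
21,-0.729,-0.733,-0.692,-1.518,0.586,0.122,0.518,11.564,4.245
22,-0.736,-0.748,-0.681,-1.494,0.591,0.121,0.510,11.785,4.380
23,-0.743,-0.763,-0.668,-1.470,0.595,0.120,0.502,11.976,4.503
24,-0.749,-0.777,-0.655,-1.444,0.599,0.118,0.494,12.142,4.615
25,-0.756,-0.792,-0.641,-1.417,0.603,0.117,0.487,12.285,4.717
26,-0.762,-0.806,-0.626,-1.389,0.607,0.116,0.479,12.407,4.811
27,-0.768,-0.819,-0.611,-1.361,0.611,0.115,0.472,12.512,4.896
28,-0.774,-0.833,-0.596,-1.332,0.614,0.114,0.464,12.600,4.974
29,-0.780,-0.846,-0.581,-1.303,0.617,0.112,0.457,12.675,5.045
30,-0.786,-0.859,-0.566,-1.274,0.620,0.111,0.450,12.736,5.110
31,-0.792,-0.871,-0.550,-1.245,0.623,0.110,0.443,12.787,5.169
32,-0.797,-0.884,-0.535,-1.216,0.626,0.109,0.437,12.828,5.223
33,-0.802,-0.896,-0.519,-1.187,0.629,0.108,0.430,12.860,5.272
34,-0.807,-0.907,-0.504,-1.159,0.631,0.107,0.423,12.885,5.316
35,-0.812,-0.919,-0.489,-1.130,0.634,0.106,0.417,12.902,5.357
36,-0.817,-0.930,-0.474,-1.102,0.636,0.105,0.411,12.914,5.394
37,-0.822,-0.941,-0.459,-1.074,0.638,0.104,0.405,12.920,5.427
38,-0.826,-0.952,-0.445,-1.047,0.640,0.103,0.399,12.921,5.458
39,-0.831,-0.962,-0.430,-1.020,0.642,0.102,0.393,12.918,5.485
40,-0.835,-0.972,-0.416,-0.994,0.643,0.101,0.387,12.911,5.510
41,-0.839,-0.982,-0.403,-0.968,0.645,0.100,0.382,12.901,5.532
42,-0.843,-0.991,-0.389,-0.943,0.646,0.099,0.377,12.889,5.552
43,-0.847,-1.001,-0.376,-0.918,0.648,0.098,0.371,12.873,5.570
44,-0.851,-1.010,-0.363,-0.894,0.649,0.097,0.366,12.856,5.586
45,-0.854,-1.019,-0.350,-0.870,0.650,0.096,0.362,12.837,5.601
46,-0.858,-1.027,-0.338,-0.847,0.651,0.095,0.357,12.816,5.614
47,-0.861,-1.035,-0.326,-0.824,0.653,0.094,0.352,12.794,5.625
48,-0.864,-1.044,-0.314,-0.802,0.654,0.093,0.348,12.771,5.635
49,-0.867,-1.051,-0.302,-0.780,0.654,0.092,0.343,12.746,5.643
50,-0.870,-1.059,-0.291,-0.759,0.655,0.092,0.339,12.721,5.651
51,-0.873,-1.067,-0.280,-0.739,0.656,0.091,0.335,12.696,5.658
52,-0.876,-1.074,-0.270,-0.719,0.657,0.090,0.331,12.670,5.663
53,-0.878,-1.081,-0.259,-0.699,0.657,0.089,0.327,12.643,5.668
54,-0.881,-1.088,-0.249,-0.680,0.658,0.088,0.323,12.616,5.672
55,-0.883,-1.095,-0.240,-0.662,0.659,0.088,0.320,12.589,5.675
56,-0.886,-1.101,-0.230,-0.644,0.659,0.087,0.316,12.562,5.678
57,-0.888,-1.108,-0.221,-0.626,0.660,0.086,0.313,12.535,5.680
58,-0.890,-1.114,-0.212,-0.609,0.660,0.086,0.309,12.508,5.682
59,-0.892,-1.120,-0.203,-0.593,0.660,0.085,0.306,12.480,5.683
60,-0.894,-1.126,-0.195,-0.576,0.661,0.084,0.303,12.454,5.684
61,-0.896,-1.131,-0.187,-0.561,0.661,0.084,0.300,12.427,5.684
62,-0.898,-1.137,-0.179,-0.545,0.661,0.083,0.297,12.400,5.684
63,-0.900,-1.142,-0.172,-0.531,0.662,0.082,0.294,12.374,5.684
64,-0.901,-1.147,-0.164,-0.516,0.662,0.082,0.292,12.348,5.683
65,-0.903,-1.152,-0.157,-0.502,0.662,0.081,0.289,12.323,5.683
66,-0.905,-1.157,-0.150,-0.488,0.662,0.080,0.286,12.298,5.682
67,-0.906,-1.162,-0.144,-0.475,0.663,0.080,0.284,12.273,5.681
68,-0.907,-1.167,-0.137,-0.462,0.663,0.079,0.282,12.249,5.680
69,-0.909,-1.172,-0.131,-0.450,0.663,0.079,0.279,12.225,5.678
70,-0.910,-1.176,-0.125,-0.438,0.663,0.078,0.277,12.201,5.677
71,-0.911,-1.180,-0.120,-0.426,0.663,0.077,0.275,12.178,5.675
72,-0.912,-1.184,-0.114,-0.414,0.663,0.077,0.273,12.155,5.674
73,-0.914,-1.189,-0.109,-0.403,0.663,0.076,0.271,12.133,5.672
74,-0.915,-1.193,-0.104,-0.392,0.663,0.076,0.269,12.111,5.670
75,-0.916,-1.196,-0.099,-0.382,0.663,0.075,0.267,12.090,5.669
76,-0.917,-1.200,-0.094,-0.371,0.663,0.075,0.265,12.069,5.667
77,-0.918,-1.204,-0.089,-0.361,0.663,0.074,0.263,12.048,5.665
78,-0.918,-1.207,-0.085,-0.352,0.663,0.074,0.262,12.028,5.663
79,-0.919,-1.211,-0.081,-0.342,0.663,0.073,0.260,12.009,5.662
80,-0.920,-1.214,-0.077,-0.333,0.663,0.073,0.258,11.990,5.660
81,-0.921,-1.218,-0.073,-0.324,0.663,0.073,0.257,11.971,5.658
82,-0.921,-1.221,-0.069,-0.316,0.663,0.072,0.255,11.953,5.656
83,-0.922,-1.224,-0.066,-0.307,0.663,0.072,0.254,11.935,5.655
84,-0.923,-1.227,-0.062,-0.299,0.663,0.071,0.253,11.917,5.653
85,-0.923,-1.230,-0.059,-0.291,0.663,0.071,0.251,11.900,5.651
86,-0.924,-1.233,-0.056,-0.283,0.663,0.070,0.250,11.884,5.650
87,-0.925,-1.235,-0.052,-0.276,0.663,0.070,0.249,11.867,5.648
88,-0.925,-1.238,-0.050,-0.269,0.663,0.070,0.247,11.852,5.647
89,-0.926,-1.241,-0.047,-0.261,0.663,0.069,0.246,11.836,5.645
90,-0.926,-1.243,-0.044,-0.254,0.663,0.069,0.245,11.821,5.644
91,-0.926,-1.246,-0.041,-0.248,0.663,0.069,0.244,,
# final theta (rad): -0.926 -1.246


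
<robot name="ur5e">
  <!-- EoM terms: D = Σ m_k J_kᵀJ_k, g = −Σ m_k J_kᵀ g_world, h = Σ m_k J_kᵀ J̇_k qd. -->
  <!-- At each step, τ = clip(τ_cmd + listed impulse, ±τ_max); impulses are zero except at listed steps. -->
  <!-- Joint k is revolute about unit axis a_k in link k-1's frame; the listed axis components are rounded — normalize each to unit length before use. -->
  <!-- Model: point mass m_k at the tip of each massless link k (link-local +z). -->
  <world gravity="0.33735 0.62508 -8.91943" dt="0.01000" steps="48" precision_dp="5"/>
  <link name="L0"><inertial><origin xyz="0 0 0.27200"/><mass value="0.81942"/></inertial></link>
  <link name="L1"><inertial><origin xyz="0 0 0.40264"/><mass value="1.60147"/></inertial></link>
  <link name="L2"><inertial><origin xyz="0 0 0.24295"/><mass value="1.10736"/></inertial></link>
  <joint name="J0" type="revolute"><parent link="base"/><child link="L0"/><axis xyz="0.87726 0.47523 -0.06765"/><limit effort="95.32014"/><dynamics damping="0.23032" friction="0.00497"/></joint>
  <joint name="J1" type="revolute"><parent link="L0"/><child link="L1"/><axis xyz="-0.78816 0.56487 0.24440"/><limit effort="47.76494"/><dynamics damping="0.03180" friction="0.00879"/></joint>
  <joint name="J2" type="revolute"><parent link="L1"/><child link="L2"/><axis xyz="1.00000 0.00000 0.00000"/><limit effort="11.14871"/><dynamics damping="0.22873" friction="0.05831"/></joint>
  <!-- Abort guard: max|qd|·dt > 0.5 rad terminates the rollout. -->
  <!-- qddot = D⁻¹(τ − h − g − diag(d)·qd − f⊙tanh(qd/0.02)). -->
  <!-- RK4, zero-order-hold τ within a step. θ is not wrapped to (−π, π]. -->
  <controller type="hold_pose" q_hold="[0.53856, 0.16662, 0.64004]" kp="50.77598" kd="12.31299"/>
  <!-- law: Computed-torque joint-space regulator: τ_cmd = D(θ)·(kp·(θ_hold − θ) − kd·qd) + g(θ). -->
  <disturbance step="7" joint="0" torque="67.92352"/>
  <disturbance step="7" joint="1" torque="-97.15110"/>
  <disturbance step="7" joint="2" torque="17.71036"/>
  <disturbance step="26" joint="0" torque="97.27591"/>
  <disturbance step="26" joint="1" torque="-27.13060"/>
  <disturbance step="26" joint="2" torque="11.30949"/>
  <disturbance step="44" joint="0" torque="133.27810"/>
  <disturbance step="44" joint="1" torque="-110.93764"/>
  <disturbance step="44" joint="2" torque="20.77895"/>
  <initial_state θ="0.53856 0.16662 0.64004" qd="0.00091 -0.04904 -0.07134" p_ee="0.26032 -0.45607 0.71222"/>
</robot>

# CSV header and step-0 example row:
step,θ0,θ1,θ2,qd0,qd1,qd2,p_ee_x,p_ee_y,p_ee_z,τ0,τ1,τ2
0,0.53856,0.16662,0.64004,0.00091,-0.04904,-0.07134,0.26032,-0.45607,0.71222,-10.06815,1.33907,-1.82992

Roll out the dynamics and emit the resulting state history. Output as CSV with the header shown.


step,θ0,θ1,θ2,qd0,qd1,qd2,p_ee_x,p_ee_y,p_ee_z,τ0,τ1,τ2
1,0.53856,0.16617,0.63948,-0.00082,-0.04026,-0.04199,0.26017,-0.45619,0.71226,-10.05892,1.31614,-1.83710
2,0.53855,0.16581,0.63917,-0.00206,-0.03276,-0.01937,0.26004,-0.45630,0.71228,-10.05008,1.29451,-1.84239
3,0.53852,0.16551,0.63905,-0.00256,-0.02691,-0.00659,0.25992,-0.45640,0.71227,-10.04166,1.27417,-1.84420
4,0.53850,0.16527,0.63901,-0.00246,-0.02244,-0.00170,0.25982,-0.45649,0.71226,-10.03368,1.25509,-1.84309
5,0.53847,0.16506,0.63901,-0.00215,-0.01874,-0.00007,0.25973,-0.45657,0.71224,-10.02616,1.23725,-1.84088
6,0.53845,0.16489,0.63901,-0.00180,-0.01553,0.00045,0.25965,-0.45663,0.71223,-10.01909,1.22061,-1.83841
7,0.53844,0.16475,0.63901,-0.00147,-0.01267,0.00061,0.25959,-0.45668,0.71221,57.91106,-47.76494,11.14871
8,0.53955,0.16203,0.64082,0.22405,-0.53277,0.35225,0.25875,-0.45884,0.71088,-18.57297,7.37339,-3.45924
9,0.54167,0.15701,0.64389,0.19984,-0.47065,0.26389,0.25724,-0.46280,0.70842,-17.89880,6.88957,-3.31042
10,0.54355,0.15259,0.64617,0.17683,-0.41261,0.19230,0.25592,-0.46623,0.70632,-17.26552,6.43445,-3.17405
11,0.54521,0.14874,0.64780,0.15514,-0.35867,0.13432,0.25478,-0.46917,0.70452,-16.67154,6.00695,-3.04887
12,0.54666,0.14540,0.64890,0.13484,-0.30878,0.08739,0.25382,-0.47168,0.70301,-16.11525,5.60592,-2.93382
13,0.54791,0.14254,0.64958,0.11596,-0.26283,0.04947,0.25301,-0.47379,0.70176,-15.59500,5.23021,-2.82796
14,0.54899,0.14012,0.64993,0.09840,-0.22052,0.02017,0.25233,-0.47555,0.70074,-15.10911,4.87866,-2.73105
15,0.54989,0.13811,0.65004,0.08169,-0.18099,0.00369,0.25178,-0.47699,0.69991,-14.65589,4.55011,-2.64486
16,0.55063,0.13649,0.65004,0.06587,-0.14421,-0.00213,0.25134,-0.47815,0.69925,-14.23362,4.24341,-2.56849
17,0.55121,0.13521,0.65001,0.05137,-0.11070,-0.00392,0.25100,-0.47906,0.69874,-13.84067,3.95742,-2.49898
18,0.55166,0.13426,0.64997,0.03827,-0.08052,-0.00442,0.25075,-0.47974,0.69835,-13.47547,3.69109,-2.43494
19,0.55198,0.13359,0.64992,0.02654,-0.05352,-0.00453,0.25058,-0.48023,0.69808,-13.13656,3.44339,-2.37572
20,0.55220,0.13317,0.64988,0.01609,-0.02948,-0.00455,0.25047,-0.48053,0.69791,-12.82253,3.21336,-2.32095
21,0.55231,0.13298,0.64983,0.00684,-0.00823,-0.00463,0.25043,-0.48068,0.69782,-12.53204,3.00026,-2.27036
22,0.55234,0.13300,0.64978,-0.00133,0.01037,-0.00486,0.25045,-0.48069,0.69782,-12.26381,2.80371,-2.22372
23,0.55229,0.13318,0.64973,-0.00851,0.02658,-0.00512,0.25051,-0.48057,0.69789,-12.01649,2.62263,-2.18082
24,0.55217,0.13352,0.64968,-0.01478,0.04068,-0.00529,0.25062,-0.48035,0.69801,-11.78877,2.45563,-2.14142
25,0.55200,0.13398,0.64963,-0.02020,0.05288,-0.00540,0.25076,-0.48003,0.69819,-11.57936,2.30168,-2.10527
26,0.55177,0.13457,0.64957,-0.02486,0.06336,-0.00547,0.25093,-0.47964,0.69842,85.88885,-24.97066,9.23736
27,0.55444,0.13522,0.64958,0.55873,0.06737,0.00472,0.25199,-0.48104,0.69708,-23.47888,5.45263,-3.46230
28,0.55964,0.13593,0.64957,0.48158,0.07372,-0.00560,0.25383,-0.48400,0.69437,-22.36001,5.06809,-3.31428
29,0.56411,0.13669,0.64950,0.41083,0.07982,-0.00795,0.25547,-0.48645,0.69207,-21.31369,4.70964,-3.17944
30,0.56789,0.13752,0.64942,0.34643,0.08510,-0.00786,0.25693,-0.48846,0.69014,-20.33646,4.37589,-3.05499
31,0.57106,0.13839,0.64935,0.28805,0.08945,-0.00713,0.25823,-0.49005,0.68855,-19.42492,4.06553,-2.93968
32,0.57368,0.13930,0.64928,0.23532,0.09289,-0.00636,0.25937,-0.49128,0.68726,-18.57576,3.77727,-2.83279
33,0.57580,0.14024,0.64922,0.18781,0.09548,-0.00576,0.26038,-0.49218,0.68625,-17.78576,3.50991,-2.73375
34,0.57746,0.14121,0.64917,0.14514,0.09730,-0.00533,0.26126,-0.49280,0.68549,-17.05176,3.26226,-2.64209
35,0.57872,0.14219,0.64911,0.10695,0.09843,-0.00506,0.26203,-0.49316,0.68496,-16.37070,3.03320,-2.55739
36,0.57962,0.14317,0.64906,0.07286,0.09895,-0.00492,0.26270,-0.49329,0.68463,-15.73964,2.82163,-2.47925
37,0.58020,0.14416,0.64902,0.04257,0.09894,-0.00487,0.26327,-0.49322,0.68448,-15.15571,2.62652,-2.40726
38,0.58049,0.14515,0.64897,0.01576,0.09844,-0.00489,0.26376,-0.49297,0.68449,-14.61624,2.44688,-2.34105
39,0.58053,0.14613,0.64892,-0.00783,0.09754,-0.00501,0.26418,-0.49257,0.68463,-14.11892,2.28174,-2.28028
40,0.58035,0.14710,0.64887,-0.02847,0.09629,-0.00517,0.26452,-0.49204,0.68490,-13.66130,2.13020,-2.22461
41,0.57997,0.14805,0.64881,-0.04645,0.09473,-0.00531,0.26480,-0.49140,0.68527,-13.24053,1.99139,-2.17371
42,0.57943,0.14899,0.64876,-0.06199,0.09289,-0.00543,0.26503,-0.49065,0.68573,-12.85413,1.86447,-2.12724
43,0.57874,0.14991,0.64871,-0.07533,0.09082,-0.00552,0.26520,-0.48983,0.68627,-12.49987,1.74866,-2.08491
44,0.57793,0.15081,0.64865,-0.08666,0.08855,-0.00561,0.26533,-0.48894,0.68688,95.32014,-47.76494,11.14871
45,0.57995,0.14954,0.64626,0.49040,-0.34146,-0.46726,0.26555,-0.49044,0.68603,-25.43938,7.78249,-3.68315
46,0.58443,0.14640,0.64205,0.40539,-0.28612,-0.37494,0.26582,-0.49403,0.68388,-24.11617,7.21614,-3.53014
47,0.58810,0.14379,0.63871,0.32894,-0.23636,-0.29500,0.26601,-0.49699,0.68207,-22.88063,6.68675,-3.38583
48,0.59105,0.14165,0.63610,0.26039,-0.19175,-0.22629,0.26614,-0.49939,0.68059,,,


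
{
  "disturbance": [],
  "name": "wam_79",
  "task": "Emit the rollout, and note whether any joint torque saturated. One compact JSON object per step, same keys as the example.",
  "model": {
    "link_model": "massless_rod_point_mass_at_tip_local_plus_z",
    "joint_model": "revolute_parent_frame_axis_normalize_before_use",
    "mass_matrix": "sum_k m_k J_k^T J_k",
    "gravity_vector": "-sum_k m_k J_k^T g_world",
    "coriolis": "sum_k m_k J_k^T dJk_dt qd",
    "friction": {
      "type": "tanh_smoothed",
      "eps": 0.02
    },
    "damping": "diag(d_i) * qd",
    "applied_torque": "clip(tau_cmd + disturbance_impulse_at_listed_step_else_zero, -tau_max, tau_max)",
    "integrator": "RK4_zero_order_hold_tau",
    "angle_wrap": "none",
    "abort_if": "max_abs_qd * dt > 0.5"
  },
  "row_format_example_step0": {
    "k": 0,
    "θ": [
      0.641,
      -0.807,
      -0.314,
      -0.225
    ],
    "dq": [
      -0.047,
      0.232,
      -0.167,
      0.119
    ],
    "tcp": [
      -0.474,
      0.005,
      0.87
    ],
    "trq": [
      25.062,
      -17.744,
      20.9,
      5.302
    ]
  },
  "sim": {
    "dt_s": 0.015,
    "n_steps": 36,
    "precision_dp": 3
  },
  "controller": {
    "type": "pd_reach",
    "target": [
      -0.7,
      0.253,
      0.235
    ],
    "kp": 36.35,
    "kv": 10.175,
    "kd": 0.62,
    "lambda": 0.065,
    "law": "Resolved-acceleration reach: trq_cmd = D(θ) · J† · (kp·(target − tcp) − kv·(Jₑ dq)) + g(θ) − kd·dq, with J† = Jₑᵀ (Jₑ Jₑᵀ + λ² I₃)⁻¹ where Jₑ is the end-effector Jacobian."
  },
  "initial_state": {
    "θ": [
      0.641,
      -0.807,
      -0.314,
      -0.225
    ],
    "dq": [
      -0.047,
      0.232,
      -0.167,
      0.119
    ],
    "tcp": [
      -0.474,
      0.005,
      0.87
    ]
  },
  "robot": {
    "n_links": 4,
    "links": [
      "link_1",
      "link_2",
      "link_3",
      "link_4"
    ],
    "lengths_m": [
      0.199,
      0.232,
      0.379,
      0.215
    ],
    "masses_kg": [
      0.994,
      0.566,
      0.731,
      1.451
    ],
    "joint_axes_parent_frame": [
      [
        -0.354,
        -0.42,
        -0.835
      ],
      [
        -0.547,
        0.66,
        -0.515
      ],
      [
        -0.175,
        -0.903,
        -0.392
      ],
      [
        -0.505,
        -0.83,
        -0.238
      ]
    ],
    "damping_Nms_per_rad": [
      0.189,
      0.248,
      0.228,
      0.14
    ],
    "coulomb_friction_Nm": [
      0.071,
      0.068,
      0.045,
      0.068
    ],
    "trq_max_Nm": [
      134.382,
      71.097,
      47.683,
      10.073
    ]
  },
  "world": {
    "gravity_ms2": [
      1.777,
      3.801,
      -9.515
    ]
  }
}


{"k":1,"\u03b8":[0.646,-0.811,-0.32,-0.233],"dq":[0.702,-0.747,-0.61,-1.168],"tcp":[-0.473,0.007,0.87],"trq":[19.73,-14.643,17.824,5.126]}
{"k":2,"\u03b8":[0.66,-0.827,-0.33,-0.254],"dq":[1.166,-1.336,-0.761,-1.679],"tcp":[-0.475,0.01,0.866],"trq":[14.564,-11.917,14.636,4.441]}
{"k":3,"\u03b8":[0.68,-0.849,-0.341,-0.282],"dq":[1.45,-1.668,-0.677,-1.939],"tcp":[-0.481,0.015,0.86],"trq":[9.805,-9.524,11.546,3.671]}
{"k":4,"\u03b8":[0.703,-0.876,-0.35,-0.311],"dq":[1.636,-1.886,-0.543,-1.999],"tcp":[-0.489,0.021,0.851],"trq":[5.464,-7.388,8.702,2.87]}
{"k":5,"\u03b8":[0.728,-0.905,-0.357,-0.341],"dq":[1.753,-2.011,-0.362,-1.983],"tcp":[-0.5,0.029,0.84],"trq":[1.595,-5.499,6.123,2.123]}
{"k":6,"\u03b8":[0.755,-0.936,-0.361,-0.37],"dq":[1.824,-2.083,-0.18,-1.906],"tcp":[-0.513,0.038,0.828],"trq":[-1.824,-3.834,3.821,1.436]}
{"k":7,"\u03b8":[0.783,-0.967,-0.363,-0.398],"dq":[1.863,-2.116,-0.007,-1.793],"tcp":[-0.527,0.047,0.814],"trq":[-4.819,-2.377,1.784,0.816]}
{"k":8,"\u03b8":[0.811,-0.999,-0.362,-0.424],"dq":[1.886,-2.147,0.11,-1.63],"tcp":[-0.543,0.057,0.799],"trq":[-7.448,-1.104,0.019,0.245]}
{"k":9,"\u03b8":[0.839,-1.031,-0.359,-0.447],"dq":[1.88,-2.116,0.273,-1.52],"tcp":[-0.559,0.067,0.782],"trq":[-9.688,-0.029,-1.556,-0.219]}
{"k":10,"\u03b8":[0.867,-1.063,-0.354,-0.469],"dq":[1.863,-2.077,0.4,-1.382],"tcp":[-0.575,0.077,0.765],"trq":[-11.627,0.888,-2.927,-0.644]}
{"k":11,"\u03b8":[0.895,-1.093,-0.347,-0.489],"dq":[1.834,-2.019,0.519,-1.255],"tcp":[-0.592,0.087,0.747],"trq":[-13.283,1.654,-4.125,-1.01]}
{"k":12,"\u03b8":[0.922,-1.123,-0.338,-0.507],"dq":[1.798,-1.953,0.617,-1.129],"tcp":[-0.608,0.097,0.728],"trq":[-14.699,2.287,-5.165,-1.332]}
{"k":13,"\u03b8":[0.949,-1.152,-0.329,-0.523],"dq":[1.756,-1.879,0.698,-1.012],"tcp":[-0.624,0.107,0.709],"trq":[-15.903,2.799,-6.063,-1.61]}
{"k":14,"\u03b8":[0.975,-1.18,-0.318,-0.537],"dq":[1.71,-1.803,0.763,-0.906],"tcp":[-0.639,0.117,0.689],"trq":[-16.922,3.205,-6.835,-1.85]}
{"k":15,"\u03b8":[1.0,-1.206,-0.306,-0.55],"dq":[1.661,-1.724,0.813,-0.81],"tcp":[-0.654,0.126,0.669],"trq":[-17.78,3.515,-7.494,-2.055]}
{"k":16,"\u03b8":[1.025,-1.231,-0.294,-0.561],"dq":[1.61,-1.645,0.849,-0.725],"tcp":[-0.667,0.135,0.65],"trq":[-18.5,3.741,-8.053,-2.23]}
{"k":17,"\u03b8":[1.048,-1.256,-0.281,-0.571],"dq":[1.558,-1.567,0.873,-0.651],"tcp":[-0.681,0.144,0.63],"trq":[-19.098,3.893,-8.521,-2.376]}
{"k":18,"\u03b8":[1.071,-1.279,-0.268,-0.581],"dq":[1.505,-1.491,0.886,-0.588],"tcp":[-0.693,0.153,0.61],"trq":[-19.589,3.982,-8.908,-2.497]}
{"k":19,"\u03b8":[1.094,-1.301,-0.255,-0.589],"dq":[1.452,-1.417,0.889,-0.536],"tcp":[-0.704,0.161,0.591],"trq":[-19.989,4.014,-9.223,-2.597]}
{"k":20,"\u03b8":[1.115,-1.321,-0.241,-0.597],"dq":[1.399,-1.346,0.885,-0.492],"tcp":[-0.715,0.168,0.571],"trq":[-20.308,4.0,-9.475,-2.676]}
{"k":21,"\u03b8":[1.136,-1.341,-0.228,-0.604],"dq":[1.346,-1.278,0.873,-0.457],"tcp":[-0.724,0.176,0.553],"trq":[-20.556,3.945,-9.67,-2.738]}
{"k":22,"\u03b8":[1.155,-1.36,-0.216,-0.61],"dq":[1.294,-1.214,0.856,-0.429],"tcp":[-0.733,0.183,0.535],"trq":[-20.742,3.857,-9.814,-2.785]}
{"k":23,"\u03b8":[1.174,-1.378,-0.203,-0.616],"dq":[1.243,-1.152,0.834,-0.408],"tcp":[-0.741,0.189,0.517],"trq":[-20.875,3.742,-9.915,-2.818]}
{"k":24,"\u03b8":[1.193,-1.395,-0.191,-0.622],"dq":[1.192,-1.094,0.808,-0.393],"tcp":[-0.748,0.195,0.5],"trq":[-20.961,3.605,-9.976,-2.838]}
{"k":25,"\u03b8":[1.21,-1.411,-0.179,-0.628],"dq":[1.142,-1.04,0.779,-0.383],"tcp":[-0.754,0.201,0.483],"trq":[-21.006,3.451,-10.005,-2.849]}
{"k":26,"\u03b8":[1.227,-1.426,-0.168,-0.634],"dq":[1.094,-0.988,0.748,-0.376],"tcp":[-0.76,0.206,0.468],"trq":[-21.016,3.284,-10.004,-2.85]}
{"k":27,"\u03b8":[1.243,-1.441,-0.157,-0.639],"dq":[1.047,-0.939,0.716,-0.373],"tcp":[-0.765,0.211,0.452],"trq":[-20.996,3.108,-9.979,-2.844]}
{"k":28,"\u03b8":[1.259,-1.455,-0.147,-0.645],"dq":[1.001,-0.893,0.682,-0.373],"tcp":[-0.769,0.216,0.438],"trq":[-20.951,2.927,-9.932,-2.831]}
{"k":29,"\u03b8":[1.273,-1.468,-0.137,-0.65],"dq":[0.956,-0.851,0.648,-0.375],"tcp":[-0.773,0.22,0.424],"trq":[-20.884,2.742,-9.868,-2.812]}
{"k":30,"\u03b8":[1.287,-1.48,-0.127,-0.656],"dq":[0.912,-0.81,0.614,-0.379],"tcp":[-0.777,0.224,0.411],"trq":[-20.799,2.556,-9.789,-2.789]}
{"k":31,"\u03b8":[1.301,-1.492,-0.119,-0.662],"dq":[0.87,-0.773,0.58,-0.384],"tcp":[-0.78,0.228,0.399],"trq":[-20.698,2.372,-9.699,-2.762]}
{"k":32,"\u03b8":[1.314,-1.504,-0.11,-0.667],"dq":[0.83,-0.737,0.546,-0.39],"tcp":[-0.782,0.231,0.387],"trq":[-20.586,2.191,-9.599,-2.732]}
{"k":33,"\u03b8":[1.326,-1.515,-0.102,-0.673],"dq":[0.791,-0.704,0.513,-0.397],"tcp":[-0.784,0.235,0.376],"trq":[-20.464,2.013,-9.492,-2.699]}
{"k":34,"\u03b8":[1.337,-1.525,-0.095,-0.679],"dq":[0.753,-0.673,0.481,-0.404],"tcp":[-0.786,0.238,0.366],"trq":[-20.335,1.841,-9.379,-2.665]}
{"k":35,"\u03b8":[1.348,-1.535,-0.088,-0.685],"dq":[0.717,-0.644,0.45,-0.411],"tcp":[-0.788,0.24,0.356],"trq":[-20.201,1.674,-9.263,-2.629]}
{"k":36,"\u03b8":[1.359,-1.545,-0.082,-0.691],"dq":[0.682,-0.617,0.419,-0.419],"tcp":[-0.789,0.243,0.347]}
{"summary": "any joint saturated: no"}
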